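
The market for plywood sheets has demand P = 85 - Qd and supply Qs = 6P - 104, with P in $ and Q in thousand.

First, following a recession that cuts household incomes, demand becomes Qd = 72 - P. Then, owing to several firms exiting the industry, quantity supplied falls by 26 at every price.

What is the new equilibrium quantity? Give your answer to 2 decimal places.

Solve the original market: 85 - P = 6P - 104, hence P = 27 and Q = 58.
After the shift, demand is Qd = 72 - P and supply is Qs = 6P - 130.
Clearing the new market: 72 - P = 6P - 130, so P = 202/7 ≈ 28.8571 and Q = 302/7 ≈ 43.1429.

43.14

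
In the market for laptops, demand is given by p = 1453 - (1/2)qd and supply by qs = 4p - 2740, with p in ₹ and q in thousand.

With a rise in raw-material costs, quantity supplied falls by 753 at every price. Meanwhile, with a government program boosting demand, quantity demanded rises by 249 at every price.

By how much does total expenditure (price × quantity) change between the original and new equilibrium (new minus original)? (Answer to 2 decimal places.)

+76828.00

Initially, 2906 - 2p = 4p - 2740, so 5646 = 6p and p = 941, q = 1024.
After the shift, demand is qd = 3155 - 2p and supply is qs = 4p - 3493.
Clearing the new market: 3155 - 2p = 4p - 3493, so p = 1108 and q = 939.
Expenditure moves from 941×1024 = 963584 to 1108×939 = 1040412; change = +76828.00.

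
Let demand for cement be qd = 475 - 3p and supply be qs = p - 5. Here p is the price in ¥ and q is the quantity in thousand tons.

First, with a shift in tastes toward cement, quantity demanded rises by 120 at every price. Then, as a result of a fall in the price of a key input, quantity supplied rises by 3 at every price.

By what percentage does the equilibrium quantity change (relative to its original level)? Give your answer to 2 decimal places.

+28.04

Initially, 475 - 3p = p - 5, so 480 = 4p and p = 120, q = 115.
After the shift, demand is qd = 595 - 3p and supply is qs = p - 2.
New equilibrium: 595 - 3p = p - 2 ⇒ 597 = 4p ⇒ p = 149.25, q = 147.25.
%Δq = (147.25 − 115) / 115 × 100 = +28.04%.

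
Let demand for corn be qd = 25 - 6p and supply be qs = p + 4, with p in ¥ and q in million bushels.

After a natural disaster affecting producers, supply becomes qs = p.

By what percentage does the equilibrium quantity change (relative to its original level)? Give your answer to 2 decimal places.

Solve the original market: 25 - 6p = p + 4, hence p = 3 and q = 7.
The new curves are qd = 25 - 6p (demand) and qs = p (supply).
Clearing the new market: 25 - 6p = p, so p = 25/7 ≈ 3.5714 and q = 25/7 ≈ 3.5714.
%Δq = (3.5714 − 7) / 7 × 100 = -48.98%.

-48.98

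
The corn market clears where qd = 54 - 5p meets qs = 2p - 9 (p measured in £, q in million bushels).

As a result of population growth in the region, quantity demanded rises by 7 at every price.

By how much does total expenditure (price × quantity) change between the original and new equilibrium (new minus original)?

Solve the original market: 54 - 5p = 2p - 9, hence p = 9 and q = 9.
After the shift, demand is qd = 61 - 5p and supply is qs = 2p - 9.
New equilibrium: 61 - 5p = 2p - 9 ⇒ 70 = 7p ⇒ p = 10, q = 11.
Expenditure moves from 9×9 = 81 to 10×11 = 110; change = +29.

+29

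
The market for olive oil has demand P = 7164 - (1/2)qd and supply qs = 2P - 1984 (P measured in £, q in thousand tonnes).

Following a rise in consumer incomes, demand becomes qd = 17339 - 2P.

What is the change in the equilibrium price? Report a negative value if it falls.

+752.75

Initially, 14328 - 2P = 2P - 1984, so 16312 = 4P and P = 4078, q = 6172.
The new curves are qd = 17339 - 2P (demand) and qs = 2P - 1984 (supply).
Equate the new curves: 17339 - 2P = 2P - 1984, giving 19323 = 4P, P = 4830.75, q = 7677.5.
ΔP = 4830.75 − 4078 = +752.75.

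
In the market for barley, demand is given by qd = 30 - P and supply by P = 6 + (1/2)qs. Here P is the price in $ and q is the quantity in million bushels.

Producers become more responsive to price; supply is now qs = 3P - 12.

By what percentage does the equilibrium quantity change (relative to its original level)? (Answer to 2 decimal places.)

+21.88

Initially, 30 - P = 2P - 12, so 42 = 3P and P = 14, q = 16.
After the shift, demand is qd = 30 - P and supply is qs = 3P - 12.
Setting them equal: 30 - P = 3P - 12 → 42 = 4P, so P = 10.5 and q = 19.5.
%Δq = (19.5 − 16) / 16 × 100 = +21.88%.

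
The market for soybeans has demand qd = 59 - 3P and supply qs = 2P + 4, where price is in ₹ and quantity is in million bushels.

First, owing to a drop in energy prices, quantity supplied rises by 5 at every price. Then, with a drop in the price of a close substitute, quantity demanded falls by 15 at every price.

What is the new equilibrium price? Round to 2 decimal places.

Initially, 59 - 3P = 2P + 4, so 55 = 5P and P = 11, q = 26.
The shock moves the curves to qd = 44 - 3P and qs = 2P + 9.
Clearing the new market: 44 - 3P = 2P + 9, so P = 7 and q = 23.

7.00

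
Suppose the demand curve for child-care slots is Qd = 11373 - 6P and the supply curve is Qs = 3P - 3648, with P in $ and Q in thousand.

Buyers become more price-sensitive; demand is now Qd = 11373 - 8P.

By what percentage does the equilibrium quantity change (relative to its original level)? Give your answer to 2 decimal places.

Initially, 11373 - 6P = 3P - 3648, so 15021 = 9P and P = 1669, Q = 1359.
The new curves are Qd = 11373 - 8P (demand) and Qs = 3P - 3648 (supply).
Equate the new curves: 11373 - 8P = 3P - 3648, giving 15021 = 11P, P = 15021/11 ≈ 1365.5455, Q = 4935/11 ≈ 448.6364.
%ΔQ = (448.6364 − 1359) / 1359 × 100 = -66.99%.

-66.99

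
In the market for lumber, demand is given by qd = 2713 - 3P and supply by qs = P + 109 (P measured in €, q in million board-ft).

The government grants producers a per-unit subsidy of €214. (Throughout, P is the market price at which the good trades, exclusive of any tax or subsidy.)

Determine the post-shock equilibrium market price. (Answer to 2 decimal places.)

Before the shock: 2713 - 3P = P + 109 ⇒ 2604 = 4P ⇒ P = 651, q = 760.
Since sellers receive the price plus the subsidy, the effective supply curve becomes qs = P + 323.
Setting them equal: 2713 - 3P = P + 323 → 2390 = 4P, so P = 597.5 and q = 920.5.

597.50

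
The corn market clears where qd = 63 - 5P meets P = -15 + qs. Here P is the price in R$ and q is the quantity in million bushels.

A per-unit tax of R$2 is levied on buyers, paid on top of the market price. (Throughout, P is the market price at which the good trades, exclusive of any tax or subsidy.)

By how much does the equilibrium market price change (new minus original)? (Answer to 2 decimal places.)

Before the shock: 63 - 5P = P + 15 ⇒ 48 = 6P ⇒ P = 8, q = 23.
Since buyers pay the price plus the tax, the effective demand curve becomes qd = 53 - 5P.
New equilibrium: 53 - 5P = P + 15 ⇒ 38 = 6P ⇒ P = 19/3 ≈ 6.3333, q = 64/3 ≈ 21.3333.
ΔP = 6.3333 − 8 = -1.67.

-1.67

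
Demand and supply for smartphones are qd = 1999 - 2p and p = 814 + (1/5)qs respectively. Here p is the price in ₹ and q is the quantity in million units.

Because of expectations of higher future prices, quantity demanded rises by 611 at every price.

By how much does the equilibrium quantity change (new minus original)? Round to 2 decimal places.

Original equilibrium: 1999 - 2p = 5p - 4070 gives 6069 = 7p, so p = 867 and q = 265.
The shock moves the curves to qd = 2610 - 2p and qs = 5p - 4070.
New equilibrium: 2610 - 2p = 5p - 4070 ⇒ 6680 = 7p ⇒ p = 6680/7 ≈ 954.2857, q = 4910/7 ≈ 701.4286.
Δq = 701.4286 − 265 = +436.43.

+436.43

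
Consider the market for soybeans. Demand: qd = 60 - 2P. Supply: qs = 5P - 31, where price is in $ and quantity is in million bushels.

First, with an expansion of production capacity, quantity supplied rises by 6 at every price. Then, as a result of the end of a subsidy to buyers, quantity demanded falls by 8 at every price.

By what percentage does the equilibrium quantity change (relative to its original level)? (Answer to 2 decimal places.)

Original equilibrium: 60 - 2P = 5P - 31 gives 91 = 7P, so P = 13 and q = 34.
The shock moves the curves to qd = 52 - 2P and qs = 5P - 25.
Setting them equal: 52 - 2P = 5P - 25 → 77 = 7P, so P = 11 and q = 30.
%Δq = (30 − 34) / 34 × 100 = -11.76%.

-11.76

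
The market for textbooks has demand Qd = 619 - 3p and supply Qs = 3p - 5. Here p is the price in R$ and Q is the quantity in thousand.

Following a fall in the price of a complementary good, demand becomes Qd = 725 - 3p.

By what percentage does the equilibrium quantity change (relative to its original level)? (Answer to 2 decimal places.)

+17.26

Original equilibrium: 619 - 3p = 3p - 5 gives 624 = 6p, so p = 104 and Q = 307.
With the change applied: demand Qd = 725 - 3p, supply Qs = 3p - 5.
New equilibrium: 725 - 3p = 3p - 5 ⇒ 730 = 6p ⇒ p = 365/3 ≈ 121.6667, Q = 360.
%ΔQ = (360 − 307) / 307 × 100 = +17.26%.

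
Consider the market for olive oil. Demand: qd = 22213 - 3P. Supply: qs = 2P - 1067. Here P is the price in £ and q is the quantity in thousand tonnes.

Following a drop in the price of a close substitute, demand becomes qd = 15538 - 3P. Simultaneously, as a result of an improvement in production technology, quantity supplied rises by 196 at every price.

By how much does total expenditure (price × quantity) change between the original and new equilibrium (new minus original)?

Original equilibrium: 22213 - 3P = 2P - 1067 gives 23280 = 5P, so P = 4656 and q = 8245.
With the change applied: demand qd = 15538 - 3P, supply qs = 2P - 871.
New equilibrium: 15538 - 3P = 2P - 871 ⇒ 16409 = 5P ⇒ P = 3281.8, q = 5692.6.
Expenditure moves from 4656×8245 = 38388720 to 3281.8×5692.6 = 18681974.68; change = -19706745.32.

-19706745.32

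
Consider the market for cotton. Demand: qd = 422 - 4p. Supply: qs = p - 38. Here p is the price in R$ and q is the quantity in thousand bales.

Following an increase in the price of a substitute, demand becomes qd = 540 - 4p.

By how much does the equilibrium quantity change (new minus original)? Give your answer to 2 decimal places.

Before the shock: 422 - 4p = p - 38 ⇒ 460 = 5p ⇒ p = 92, q = 54.
The new curves are qd = 540 - 4p (demand) and qs = p - 38 (supply).
New equilibrium: 540 - 4p = p - 38 ⇒ 578 = 5p ⇒ p = 115.6, q = 77.6.
Δq = 77.6 − 54 = +23.60.

+23.60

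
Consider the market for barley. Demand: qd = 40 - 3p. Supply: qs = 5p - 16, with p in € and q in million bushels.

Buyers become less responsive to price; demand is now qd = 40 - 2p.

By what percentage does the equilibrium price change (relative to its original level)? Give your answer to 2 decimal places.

Solve the original market: 40 - 3p = 5p - 16, hence p = 7 and q = 19.
The shock moves the curves to qd = 40 - 2p and qs = 5p - 16.
Equate the new curves: 40 - 2p = 5p - 16, giving 56 = 7p, p = 8, q = 24.
%Δp = (8 − 7) / 7 × 100 = +14.29%.

+14.29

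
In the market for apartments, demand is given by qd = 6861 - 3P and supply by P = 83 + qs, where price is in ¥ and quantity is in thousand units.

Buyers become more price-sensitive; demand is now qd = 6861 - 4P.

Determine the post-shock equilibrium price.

Original equilibrium: 6861 - 3P = P - 83 gives 6944 = 4P, so P = 1736 and q = 1653.
The new curves are qd = 6861 - 4P (demand) and qs = P - 83 (supply).
New equilibrium: 6861 - 4P = P - 83 ⇒ 6944 = 5P ⇒ P = 1388.8, q = 1305.8.

1388.8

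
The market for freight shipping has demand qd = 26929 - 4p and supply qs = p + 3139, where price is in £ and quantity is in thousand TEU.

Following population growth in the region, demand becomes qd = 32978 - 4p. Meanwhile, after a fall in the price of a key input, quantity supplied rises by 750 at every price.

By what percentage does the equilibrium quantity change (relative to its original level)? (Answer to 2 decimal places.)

+22.92

Solve the original market: 26929 - 4p = p + 3139, hence p = 4758 and q = 7897.
After the shift, demand is qd = 32978 - 4p and supply is qs = p + 3889.
Setting them equal: 32978 - 4p = p + 3889 → 29089 = 5p, so p = 5817.8 and q = 9706.8.
%Δq = (9706.8 − 7897) / 7897 × 100 = +22.92%.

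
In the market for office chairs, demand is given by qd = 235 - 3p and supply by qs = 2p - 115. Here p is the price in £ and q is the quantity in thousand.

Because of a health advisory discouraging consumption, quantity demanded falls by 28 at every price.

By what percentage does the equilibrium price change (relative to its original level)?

Solve the original market: 235 - 3p = 2p - 115, hence p = 70 and q = 25.
The new curves are qd = 207 - 3p (demand) and qs = 2p - 115 (supply).
Clearing the new market: 207 - 3p = 2p - 115, so p = 64.4 and q = 13.8.
%Δp = (64.4 − 70) / 70 × 100 = -8%.

-8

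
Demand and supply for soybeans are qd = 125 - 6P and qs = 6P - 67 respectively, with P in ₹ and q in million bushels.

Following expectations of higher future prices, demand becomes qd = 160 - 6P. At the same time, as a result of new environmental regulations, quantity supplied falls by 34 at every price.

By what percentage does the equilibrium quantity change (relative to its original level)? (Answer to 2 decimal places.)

Initially, 125 - 6P = 6P - 67, so 192 = 12P and P = 16, q = 29.
The shock moves the curves to qd = 160 - 6P and qs = 6P - 101.
Clearing the new market: 160 - 6P = 6P - 101, so P = 21.75 and q = 29.5.
%Δq = (29.5 − 29) / 29 × 100 = +1.72%.

+1.72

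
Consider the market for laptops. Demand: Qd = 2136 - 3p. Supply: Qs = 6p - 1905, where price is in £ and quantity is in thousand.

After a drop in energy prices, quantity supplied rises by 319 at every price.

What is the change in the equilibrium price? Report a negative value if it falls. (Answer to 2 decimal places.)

Initially, 2136 - 3p = 6p - 1905, so 4041 = 9p and p = 449, Q = 789.
After the shift, demand is Qd = 2136 - 3p and supply is Qs = 6p - 1586.
Setting them equal: 2136 - 3p = 6p - 1586 → 3722 = 9p, so p = 3722/9 ≈ 413.5556 and Q = 2686/3 ≈ 895.3333.
Δp = 413.5556 − 449 = -35.44.

-35.44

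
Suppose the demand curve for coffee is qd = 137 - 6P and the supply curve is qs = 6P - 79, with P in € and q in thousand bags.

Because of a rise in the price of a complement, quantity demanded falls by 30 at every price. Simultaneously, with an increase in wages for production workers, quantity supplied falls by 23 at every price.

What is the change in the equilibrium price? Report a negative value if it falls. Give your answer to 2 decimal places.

Original equilibrium: 137 - 6P = 6P - 79 gives 216 = 12P, so P = 18 and q = 29.
After the shift, demand is qd = 107 - 6P and supply is qs = 6P - 102.
Equate the new curves: 107 - 6P = 6P - 102, giving 209 = 12P, P = 209/12 ≈ 17.4167, q = 2.5.
ΔP = 17.4167 − 18 = -0.58.

-0.58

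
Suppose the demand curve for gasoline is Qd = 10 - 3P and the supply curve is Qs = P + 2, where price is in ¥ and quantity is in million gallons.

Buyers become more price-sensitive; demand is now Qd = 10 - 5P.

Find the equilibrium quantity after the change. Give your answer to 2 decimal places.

3.33

Original equilibrium: 10 - 3P = P + 2 gives 8 = 4P, so P = 2 and Q = 4.
With the change applied: demand Qd = 10 - 5P, supply Qs = P + 2.
Clearing the new market: 10 - 5P = P + 2, so P = 4/3 ≈ 1.3333 and Q = 10/3 ≈ 3.3333.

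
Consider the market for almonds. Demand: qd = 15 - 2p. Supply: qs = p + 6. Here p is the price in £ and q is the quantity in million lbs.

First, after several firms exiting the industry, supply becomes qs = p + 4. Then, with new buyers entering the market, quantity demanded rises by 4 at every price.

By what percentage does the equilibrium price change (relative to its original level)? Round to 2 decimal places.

+66.67

Solve the original market: 15 - 2p = p + 6, hence p = 3 and q = 9.
The shock moves the curves to qd = 19 - 2p and qs = p + 4.
New equilibrium: 19 - 2p = p + 4 ⇒ 15 = 3p ⇒ p = 5, q = 9.
%Δp = (5 − 3) / 3 × 100 = +66.67%.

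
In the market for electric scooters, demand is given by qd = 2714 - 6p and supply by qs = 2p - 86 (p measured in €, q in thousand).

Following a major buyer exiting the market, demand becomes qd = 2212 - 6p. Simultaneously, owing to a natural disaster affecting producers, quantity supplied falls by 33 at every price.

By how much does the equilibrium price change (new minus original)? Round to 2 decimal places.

Solve the original market: 2714 - 6p = 2p - 86, hence p = 350 and q = 614.
After the shift, demand is qd = 2212 - 6p and supply is qs = 2p - 119.
Equate the new curves: 2212 - 6p = 2p - 119, giving 2331 = 8p, p = 291.375, q = 463.75.
Δp = 291.375 − 350 = -58.63.

-58.63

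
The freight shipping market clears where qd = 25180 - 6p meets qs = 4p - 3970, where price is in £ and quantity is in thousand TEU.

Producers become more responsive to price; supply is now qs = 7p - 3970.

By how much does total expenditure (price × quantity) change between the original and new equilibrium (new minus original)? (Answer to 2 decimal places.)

+3877294.97

Before the shock: 25180 - 6p = 4p - 3970 ⇒ 29150 = 10p ⇒ p = 2915, q = 7690.
The shock moves the curves to qd = 25180 - 6p and qs = 7p - 3970.
Equate the new curves: 25180 - 6p = 7p - 3970, giving 29150 = 13p, p = 29150/13 ≈ 2242.3077, q = 152440/13 ≈ 11726.1538.
Expenditure moves from 2915×7690 = 22416350 to 2242.3077×11726.1538 = 26293644.9704; change = +3877294.97.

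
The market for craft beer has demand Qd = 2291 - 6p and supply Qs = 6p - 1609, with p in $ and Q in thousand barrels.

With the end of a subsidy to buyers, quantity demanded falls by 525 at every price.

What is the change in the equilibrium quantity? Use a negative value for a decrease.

Initially, 2291 - 6p = 6p - 1609, so 3900 = 12p and p = 325, Q = 341.
With the change applied: demand Qd = 1766 - 6p, supply Qs = 6p - 1609.
New equilibrium: 1766 - 6p = 6p - 1609 ⇒ 3375 = 12p ⇒ p = 281.25, Q = 78.5.
ΔQ = 78.5 − 341 = -262.5.

-262.5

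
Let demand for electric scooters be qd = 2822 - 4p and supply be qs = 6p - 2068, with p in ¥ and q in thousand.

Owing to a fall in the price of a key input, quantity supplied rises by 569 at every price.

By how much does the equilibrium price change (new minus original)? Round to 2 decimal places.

-56.90

Initially, 2822 - 4p = 6p - 2068, so 4890 = 10p and p = 489, q = 866.
The shock moves the curves to qd = 2822 - 4p and qs = 6p - 1499.
Equate the new curves: 2822 - 4p = 6p - 1499, giving 4321 = 10p, p = 432.1, q = 1093.6.
Δp = 432.1 − 489 = -56.90.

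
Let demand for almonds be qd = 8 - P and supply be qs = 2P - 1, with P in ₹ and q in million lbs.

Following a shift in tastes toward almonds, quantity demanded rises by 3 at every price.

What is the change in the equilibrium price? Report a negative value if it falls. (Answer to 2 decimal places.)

Solve the original market: 8 - P = 2P - 1, hence P = 3 and q = 5.
With the change applied: demand qd = 11 - P, supply qs = 2P - 1.
Clearing the new market: 11 - P = 2P - 1, so P = 4 and q = 7.
ΔP = 4 − 3 = +1.00.

+1.00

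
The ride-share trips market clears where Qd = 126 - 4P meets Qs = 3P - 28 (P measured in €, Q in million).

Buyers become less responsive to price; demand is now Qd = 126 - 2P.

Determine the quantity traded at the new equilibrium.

64.4

Original equilibrium: 126 - 4P = 3P - 28 gives 154 = 7P, so P = 22 and Q = 38.
The shock moves the curves to Qd = 126 - 2P and Qs = 3P - 28.
New equilibrium: 126 - 2P = 3P - 28 ⇒ 154 = 5P ⇒ P = 30.8, Q = 64.4.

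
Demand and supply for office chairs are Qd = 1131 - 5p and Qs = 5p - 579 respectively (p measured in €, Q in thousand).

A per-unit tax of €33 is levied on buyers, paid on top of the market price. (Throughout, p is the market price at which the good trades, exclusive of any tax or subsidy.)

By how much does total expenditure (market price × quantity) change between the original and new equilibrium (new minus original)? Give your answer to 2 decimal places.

Before the shock: 1131 - 5p = 5p - 579 ⇒ 1710 = 10p ⇒ p = 171, Q = 276.
Since buyers pay the price plus the tax, the effective demand curve becomes Qd = 966 - 5p.
Setting them equal: 966 - 5p = 5p - 579 → 1545 = 10p, so p = 154.5 and Q = 193.5.
Expenditure moves from 171×276 = 47196 to 154.5×193.5 = 29895.75; change = -17300.25.

-17300.25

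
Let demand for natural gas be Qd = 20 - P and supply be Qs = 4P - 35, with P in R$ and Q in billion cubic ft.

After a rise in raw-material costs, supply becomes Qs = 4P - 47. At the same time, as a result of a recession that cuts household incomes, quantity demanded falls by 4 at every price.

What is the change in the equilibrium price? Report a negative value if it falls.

Initially, 20 - P = 4P - 35, so 55 = 5P and P = 11, Q = 9.
After the shift, demand is Qd = 16 - P and supply is Qs = 4P - 47.
New equilibrium: 16 - P = 4P - 47 ⇒ 63 = 5P ⇒ P = 12.6, Q = 3.4.
ΔP = 12.6 − 11 = +1.6.

+1.6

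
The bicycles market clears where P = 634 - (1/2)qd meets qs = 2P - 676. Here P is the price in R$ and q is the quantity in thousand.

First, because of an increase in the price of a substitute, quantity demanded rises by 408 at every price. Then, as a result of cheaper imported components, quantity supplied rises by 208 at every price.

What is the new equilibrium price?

Before the shock: 1268 - 2P = 2P - 676 ⇒ 1944 = 4P ⇒ P = 486, q = 296.
The shock moves the curves to qd = 1676 - 2P and qs = 2P - 468.
New equilibrium: 1676 - 2P = 2P - 468 ⇒ 2144 = 4P ⇒ P = 536, q = 604.

536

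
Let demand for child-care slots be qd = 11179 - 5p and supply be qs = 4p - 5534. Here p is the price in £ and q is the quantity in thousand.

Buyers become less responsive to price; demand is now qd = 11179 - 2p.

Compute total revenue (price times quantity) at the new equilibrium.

15621084

Solve the original market: 11179 - 5p = 4p - 5534, hence p = 1857 and q = 1894.
The new curves are qd = 11179 - 2p (demand) and qs = 4p - 5534 (supply).
Clearing the new market: 11179 - 2p = 4p - 5534, so p = 2785.5 and q = 5608.
New expenditure = 2785.5 × 5608 = 15621084.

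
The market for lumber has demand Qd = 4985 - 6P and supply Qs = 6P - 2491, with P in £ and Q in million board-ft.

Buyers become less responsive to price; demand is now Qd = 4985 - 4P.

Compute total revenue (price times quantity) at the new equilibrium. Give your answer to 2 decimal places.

Solve the original market: 4985 - 6P = 6P - 2491, hence P = 623 and Q = 1247.
After the shift, demand is Qd = 4985 - 4P and supply is Qs = 6P - 2491.
Equate the new curves: 4985 - 4P = 6P - 2491, giving 7476 = 10P, P = 747.6, Q = 1994.6.
New expenditure = 747.6 × 1994.6 = 1491162.96.

1491162.96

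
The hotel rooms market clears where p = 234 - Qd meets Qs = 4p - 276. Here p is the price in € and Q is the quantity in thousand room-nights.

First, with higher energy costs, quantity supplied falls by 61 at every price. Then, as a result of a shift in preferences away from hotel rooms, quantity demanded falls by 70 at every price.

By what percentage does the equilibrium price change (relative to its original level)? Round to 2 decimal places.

-1.76

Before the shock: 234 - p = 4p - 276 ⇒ 510 = 5p ⇒ p = 102, Q = 132.
The new curves are Qd = 164 - p (demand) and Qs = 4p - 337 (supply).
Clearing the new market: 164 - p = 4p - 337, so p = 100.2 and Q = 63.8.
%Δp = (100.2 − 102) / 102 × 100 = -1.76%.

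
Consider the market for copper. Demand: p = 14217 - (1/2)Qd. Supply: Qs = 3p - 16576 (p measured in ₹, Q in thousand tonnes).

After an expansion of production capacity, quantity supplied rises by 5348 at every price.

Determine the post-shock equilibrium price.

7932.4

Before the shock: 28434 - 2p = 3p - 16576 ⇒ 45010 = 5p ⇒ p = 9002, Q = 10430.
With the change applied: demand Qd = 28434 - 2p, supply Qs = 3p - 11228.
Setting them equal: 28434 - 2p = 3p - 11228 → 39662 = 5p, so p = 7932.4 and Q = 12569.2.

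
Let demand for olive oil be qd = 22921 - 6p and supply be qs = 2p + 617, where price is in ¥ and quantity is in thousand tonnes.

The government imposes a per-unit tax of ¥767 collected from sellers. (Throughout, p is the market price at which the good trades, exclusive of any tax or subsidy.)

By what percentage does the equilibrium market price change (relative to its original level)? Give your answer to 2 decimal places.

Before the shock: 22921 - 6p = 2p + 617 ⇒ 22304 = 8p ⇒ p = 2788, q = 6193.
Since sellers keep the price net of the tax, the effective supply curve becomes qs = 2p - 917.
Equate the new curves: 22921 - 6p = 2p - 917, giving 23838 = 8p, p = 2979.75, q = 5042.5.
%Δp = (2979.75 − 2788) / 2788 × 100 = +6.88%.

+6.88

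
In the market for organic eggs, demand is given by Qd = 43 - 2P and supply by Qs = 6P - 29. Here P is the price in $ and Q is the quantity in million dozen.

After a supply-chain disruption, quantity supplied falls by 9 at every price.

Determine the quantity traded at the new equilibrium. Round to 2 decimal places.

22.75

Before the shock: 43 - 2P = 6P - 29 ⇒ 72 = 8P ⇒ P = 9, Q = 25.
After the shift, demand is Qd = 43 - 2P and supply is Qs = 6P - 38.
Clearing the new market: 43 - 2P = 6P - 38, so P = 10.125 and Q = 22.75.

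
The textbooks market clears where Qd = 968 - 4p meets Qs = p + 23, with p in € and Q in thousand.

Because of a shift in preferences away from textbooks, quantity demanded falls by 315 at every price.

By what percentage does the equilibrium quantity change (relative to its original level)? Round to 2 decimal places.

Initially, 968 - 4p = p + 23, so 945 = 5p and p = 189, Q = 212.
After the shift, demand is Qd = 653 - 4p and supply is Qs = p + 23.
Clearing the new market: 653 - 4p = p + 23, so p = 126 and Q = 149.
%ΔQ = (149 − 212) / 212 × 100 = -29.72%.

-29.72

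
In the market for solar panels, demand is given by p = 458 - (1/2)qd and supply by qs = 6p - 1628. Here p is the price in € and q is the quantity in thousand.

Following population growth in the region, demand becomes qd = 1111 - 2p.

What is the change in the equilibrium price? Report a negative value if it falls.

Solve the original market: 916 - 2p = 6p - 1628, hence p = 318 and q = 280.
The new curves are qd = 1111 - 2p (demand) and qs = 6p - 1628 (supply).
New equilibrium: 1111 - 2p = 6p - 1628 ⇒ 2739 = 8p ⇒ p = 342.375, q = 426.25.
Δp = 342.375 − 318 = +24.375.

+24.375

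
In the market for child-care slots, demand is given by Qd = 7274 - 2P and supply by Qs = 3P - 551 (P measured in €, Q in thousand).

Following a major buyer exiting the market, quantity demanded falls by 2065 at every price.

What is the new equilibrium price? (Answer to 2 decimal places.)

Initially, 7274 - 2P = 3P - 551, so 7825 = 5P and P = 1565, Q = 4144.
The new curves are Qd = 5209 - 2P (demand) and Qs = 3P - 551 (supply).
Equate the new curves: 5209 - 2P = 3P - 551, giving 5760 = 5P, P = 1152, Q = 2905.

1152.00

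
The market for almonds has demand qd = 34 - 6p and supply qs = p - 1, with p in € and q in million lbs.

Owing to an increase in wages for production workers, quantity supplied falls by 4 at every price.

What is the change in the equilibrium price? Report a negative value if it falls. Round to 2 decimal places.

Before the shock: 34 - 6p = p - 1 ⇒ 35 = 7p ⇒ p = 5, q = 4.
After the shift, demand is qd = 34 - 6p and supply is qs = p - 5.
Setting them equal: 34 - 6p = p - 5 → 39 = 7p, so p = 39/7 ≈ 5.5714 and q = 4/7 ≈ 0.5714.
Δp = 5.5714 − 5 = +0.57.

+0.57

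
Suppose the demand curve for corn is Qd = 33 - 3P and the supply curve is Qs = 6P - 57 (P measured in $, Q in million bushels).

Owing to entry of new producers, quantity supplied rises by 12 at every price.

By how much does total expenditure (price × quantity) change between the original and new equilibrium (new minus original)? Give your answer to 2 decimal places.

+30.67

Initially, 33 - 3P = 6P - 57, so 90 = 9P and P = 10, Q = 3.
The shock moves the curves to Qd = 33 - 3P and Qs = 6P - 45.
New equilibrium: 33 - 3P = 6P - 45 ⇒ 78 = 9P ⇒ P = 26/3 ≈ 8.6667, Q = 7.
Expenditure moves from 10×3 = 30 to 8.6667×7 = 60.6667; change = +30.67.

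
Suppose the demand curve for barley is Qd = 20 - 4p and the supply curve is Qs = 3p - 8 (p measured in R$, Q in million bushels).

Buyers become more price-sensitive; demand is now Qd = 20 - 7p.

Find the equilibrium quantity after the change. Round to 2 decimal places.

0.40

Original equilibrium: 20 - 4p = 3p - 8 gives 28 = 7p, so p = 4 and Q = 4.
The shock moves the curves to Qd = 20 - 7p and Qs = 3p - 8.
New equilibrium: 20 - 7p = 3p - 8 ⇒ 28 = 10p ⇒ p = 2.8, Q = 0.4.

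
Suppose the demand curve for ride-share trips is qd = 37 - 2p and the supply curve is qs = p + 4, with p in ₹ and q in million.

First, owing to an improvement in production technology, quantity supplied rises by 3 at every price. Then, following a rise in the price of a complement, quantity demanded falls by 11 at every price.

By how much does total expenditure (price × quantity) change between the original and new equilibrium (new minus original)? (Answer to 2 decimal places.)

Initially, 37 - 2p = p + 4, so 33 = 3p and p = 11, q = 15.
With the change applied: demand qd = 26 - 2p, supply qs = p + 7.
Equate the new curves: 26 - 2p = p + 7, giving 19 = 3p, p = 19/3 ≈ 6.3333, q = 40/3 ≈ 13.3333.
Expenditure moves from 11×15 = 165 to 6.3333×13.3333 = 84.4444; change = -80.56.

-80.56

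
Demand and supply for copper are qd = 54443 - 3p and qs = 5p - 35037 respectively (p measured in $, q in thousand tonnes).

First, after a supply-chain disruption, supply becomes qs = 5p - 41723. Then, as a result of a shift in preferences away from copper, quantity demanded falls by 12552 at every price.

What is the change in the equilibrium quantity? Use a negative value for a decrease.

-10352.25

Before the shock: 54443 - 3p = 5p - 35037 ⇒ 89480 = 8p ⇒ p = 11185, q = 20888.
With the change applied: demand qd = 41891 - 3p, supply qs = 5p - 41723.
Setting them equal: 41891 - 3p = 5p - 41723 → 83614 = 8p, so p = 10451.75 and q = 10535.75.
Δq = 10535.75 − 20888 = -10352.25.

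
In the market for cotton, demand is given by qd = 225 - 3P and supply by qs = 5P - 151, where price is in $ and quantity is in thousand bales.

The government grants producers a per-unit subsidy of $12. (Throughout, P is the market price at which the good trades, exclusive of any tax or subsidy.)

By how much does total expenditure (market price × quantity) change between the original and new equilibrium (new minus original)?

Original equilibrium: 225 - 3P = 5P - 151 gives 376 = 8P, so P = 47 and q = 84.
Since sellers receive the price plus the subsidy, the effective supply curve becomes qs = 5P - 91.
Setting them equal: 225 - 3P = 5P - 91 → 316 = 8P, so P = 39.5 and q = 106.5.
Expenditure moves from 47×84 = 3948 to 39.5×106.5 = 4206.75; change = +258.75.

+258.75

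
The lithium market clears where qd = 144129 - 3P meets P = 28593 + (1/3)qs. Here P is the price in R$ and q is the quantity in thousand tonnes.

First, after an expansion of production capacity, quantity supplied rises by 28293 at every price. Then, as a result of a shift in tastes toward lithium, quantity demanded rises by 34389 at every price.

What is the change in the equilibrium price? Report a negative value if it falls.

Before the shock: 144129 - 3P = 3P - 85779 ⇒ 229908 = 6P ⇒ P = 38318, q = 29175.
The new curves are qd = 178518 - 3P (demand) and qs = 3P - 57486 (supply).
Clearing the new market: 178518 - 3P = 3P - 57486, so P = 39334 and q = 60516.
ΔP = 39334 − 38318 = +1016.

+1016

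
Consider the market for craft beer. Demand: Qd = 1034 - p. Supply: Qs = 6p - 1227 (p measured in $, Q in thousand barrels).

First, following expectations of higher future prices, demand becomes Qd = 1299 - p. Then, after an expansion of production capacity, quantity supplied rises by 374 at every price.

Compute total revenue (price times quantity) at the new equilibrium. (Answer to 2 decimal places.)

Original equilibrium: 1034 - p = 6p - 1227 gives 2261 = 7p, so p = 323 and Q = 711.
The new curves are Qd = 1299 - p (demand) and Qs = 6p - 853 (supply).
New equilibrium: 1299 - p = 6p - 853 ⇒ 2152 = 7p ⇒ p = 2152/7 ≈ 307.4286, Q = 6941/7 ≈ 991.5714.
New expenditure = 307.4286 × 991.5714 = 304837.39.

304837.39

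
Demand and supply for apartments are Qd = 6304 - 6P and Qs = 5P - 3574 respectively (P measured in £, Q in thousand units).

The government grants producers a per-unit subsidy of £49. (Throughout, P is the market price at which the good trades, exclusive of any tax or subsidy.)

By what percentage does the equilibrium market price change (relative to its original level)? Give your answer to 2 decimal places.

-2.48

Before the shock: 6304 - 6P = 5P - 3574 ⇒ 9878 = 11P ⇒ P = 898, Q = 916.
Since sellers receive the price plus the subsidy, the effective supply curve becomes Qs = 5P - 3329.
New equilibrium: 6304 - 6P = 5P - 3329 ⇒ 9633 = 11P ⇒ P = 9633/11 ≈ 875.7273, Q = 11546/11 ≈ 1049.6364.
%ΔP = (875.7273 − 898) / 898 × 100 = -2.48%.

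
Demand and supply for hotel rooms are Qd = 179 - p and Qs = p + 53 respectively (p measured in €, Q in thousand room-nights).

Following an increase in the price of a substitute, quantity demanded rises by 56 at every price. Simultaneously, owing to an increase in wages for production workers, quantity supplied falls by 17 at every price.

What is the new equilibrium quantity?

Original equilibrium: 179 - p = p + 53 gives 126 = 2p, so p = 63 and Q = 116.
With the change applied: demand Qd = 235 - p, supply Qs = p + 36.
New equilibrium: 235 - p = p + 36 ⇒ 199 = 2p ⇒ p = 99.5, Q = 135.5.

135.5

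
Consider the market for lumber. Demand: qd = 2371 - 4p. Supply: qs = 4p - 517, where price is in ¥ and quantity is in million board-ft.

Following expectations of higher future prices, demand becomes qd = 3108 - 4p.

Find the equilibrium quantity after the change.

1295.5

Original equilibrium: 2371 - 4p = 4p - 517 gives 2888 = 8p, so p = 361 and q = 927.
After the shift, demand is qd = 3108 - 4p and supply is qs = 4p - 517.
Clearing the new market: 3108 - 4p = 4p - 517, so p = 453.125 and q = 1295.5.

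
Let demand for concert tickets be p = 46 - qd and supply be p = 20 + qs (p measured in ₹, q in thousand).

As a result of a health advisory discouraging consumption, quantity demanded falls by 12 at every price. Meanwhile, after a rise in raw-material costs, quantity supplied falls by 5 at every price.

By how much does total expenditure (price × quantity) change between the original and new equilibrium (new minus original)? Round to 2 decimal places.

-296.25

Solve the original market: 46 - p = p - 20, hence p = 33 and q = 13.
The new curves are qd = 34 - p (demand) and qs = p - 25 (supply).
Clearing the new market: 34 - p = p - 25, so p = 29.5 and q = 4.5.
Expenditure moves from 33×13 = 429 to 29.5×4.5 = 132.75; change = -296.25.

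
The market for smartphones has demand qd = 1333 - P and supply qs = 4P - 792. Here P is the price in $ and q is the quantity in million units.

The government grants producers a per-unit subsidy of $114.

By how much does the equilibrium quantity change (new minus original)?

+91.2

Before the shock: 1333 - P = 4P - 792 ⇒ 2125 = 5P ⇒ P = 425, q = 908.
Since sellers receive the price plus the subsidy, the effective supply curve becomes qs = 4P - 336.
Setting them equal: 1333 - P = 4P - 336 → 1669 = 5P, so P = 333.8 and q = 999.2.
Δq = 999.2 − 908 = +91.2.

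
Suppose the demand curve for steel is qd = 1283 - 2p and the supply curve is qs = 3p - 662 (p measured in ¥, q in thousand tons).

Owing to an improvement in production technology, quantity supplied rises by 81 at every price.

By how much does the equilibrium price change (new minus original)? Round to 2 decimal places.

Solve the original market: 1283 - 2p = 3p - 662, hence p = 389 and q = 505.
After the shift, demand is qd = 1283 - 2p and supply is qs = 3p - 581.
Setting them equal: 1283 - 2p = 3p - 581 → 1864 = 5p, so p = 372.8 and q = 537.4.
Δp = 372.8 − 389 = -16.20.

-16.20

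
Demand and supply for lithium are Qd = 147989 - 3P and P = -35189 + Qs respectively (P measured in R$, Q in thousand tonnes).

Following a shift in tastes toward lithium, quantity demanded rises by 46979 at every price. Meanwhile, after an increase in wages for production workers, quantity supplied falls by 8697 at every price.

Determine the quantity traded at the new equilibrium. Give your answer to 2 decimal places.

68611.00

Solve the original market: 147989 - 3P = P + 35189, hence P = 28200 and Q = 63389.
The new curves are Qd = 194968 - 3P (demand) and Qs = P + 26492 (supply).
Clearing the new market: 194968 - 3P = P + 26492, so P = 42119 and Q = 68611.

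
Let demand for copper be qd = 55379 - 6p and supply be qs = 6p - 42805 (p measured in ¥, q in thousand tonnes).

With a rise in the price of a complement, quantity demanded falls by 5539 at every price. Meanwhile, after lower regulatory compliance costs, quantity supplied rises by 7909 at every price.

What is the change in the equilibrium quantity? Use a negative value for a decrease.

+1185

Initially, 55379 - 6p = 6p - 42805, so 98184 = 12p and p = 8182, q = 6287.
The new curves are qd = 49840 - 6p (demand) and qs = 6p - 34896 (supply).
Equate the new curves: 49840 - 6p = 6p - 34896, giving 84736 = 12p, p = 21184/3 ≈ 7061.3333, q = 7472.
Δq = 7472 − 6287 = +1185.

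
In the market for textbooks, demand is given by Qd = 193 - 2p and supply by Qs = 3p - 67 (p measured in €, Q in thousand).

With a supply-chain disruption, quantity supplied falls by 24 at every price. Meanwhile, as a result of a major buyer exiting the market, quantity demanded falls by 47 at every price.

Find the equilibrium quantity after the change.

51.2

Solve the original market: 193 - 2p = 3p - 67, hence p = 52 and Q = 89.
The shock moves the curves to Qd = 146 - 2p and Qs = 3p - 91.
New equilibrium: 146 - 2p = 3p - 91 ⇒ 237 = 5p ⇒ p = 47.4, Q = 51.2.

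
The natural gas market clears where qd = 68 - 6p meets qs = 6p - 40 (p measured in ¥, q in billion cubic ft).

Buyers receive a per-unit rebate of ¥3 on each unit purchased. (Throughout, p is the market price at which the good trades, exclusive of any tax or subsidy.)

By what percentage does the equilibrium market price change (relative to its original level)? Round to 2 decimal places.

Initially, 68 - 6p = 6p - 40, so 108 = 12p and p = 9, q = 14.
Since buyers' out-of-pocket price is the market price minus the rebate, the effective demand curve becomes qd = 86 - 6p.
Equate the new curves: 86 - 6p = 6p - 40, giving 126 = 12p, p = 10.5, q = 23.
%Δp = (10.5 − 9) / 9 × 100 = +16.67%.

+16.67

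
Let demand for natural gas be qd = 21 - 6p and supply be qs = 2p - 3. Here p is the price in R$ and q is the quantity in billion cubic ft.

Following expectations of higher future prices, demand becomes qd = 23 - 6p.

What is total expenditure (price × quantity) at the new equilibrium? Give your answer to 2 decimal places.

Solve the original market: 21 - 6p = 2p - 3, hence p = 3 and q = 3.
After the shift, demand is qd = 23 - 6p and supply is qs = 2p - 3.
New equilibrium: 23 - 6p = 2p - 3 ⇒ 26 = 8p ⇒ p = 3.25, q = 3.5.
New expenditure = 3.25 × 3.5 = 11.38.

11.38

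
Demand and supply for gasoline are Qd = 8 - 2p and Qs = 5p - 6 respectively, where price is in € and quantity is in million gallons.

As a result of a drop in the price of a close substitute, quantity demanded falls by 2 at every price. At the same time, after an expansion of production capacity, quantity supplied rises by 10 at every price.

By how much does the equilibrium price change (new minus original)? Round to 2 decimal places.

Initially, 8 - 2p = 5p - 6, so 14 = 7p and p = 2, Q = 4.
The shock moves the curves to Qd = 6 - 2p and Qs = 5p + 4.
New equilibrium: 6 - 2p = 5p + 4 ⇒ 2 = 7p ⇒ p = 2/7 ≈ 0.2857, Q = 38/7 ≈ 5.4286.
Δp = 0.2857 − 2 = -1.71.

-1.71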